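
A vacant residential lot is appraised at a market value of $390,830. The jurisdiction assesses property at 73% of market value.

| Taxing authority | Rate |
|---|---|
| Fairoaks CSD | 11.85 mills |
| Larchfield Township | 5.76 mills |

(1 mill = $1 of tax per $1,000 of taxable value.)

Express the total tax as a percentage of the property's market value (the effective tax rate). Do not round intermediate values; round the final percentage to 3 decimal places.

1.286%

Assessed value = $390,830 × 0.73 = $285,305.9
Fairoaks CSD: $285,305.9 × 0.01185 = $3,380.874915
Larchfield Township: $285,305.9 × 0.00576 = $1,643.361984
Total tax = $5,024.236899
Effective rate = $5,024.236899 ÷ $390,830 = 1.286% of market value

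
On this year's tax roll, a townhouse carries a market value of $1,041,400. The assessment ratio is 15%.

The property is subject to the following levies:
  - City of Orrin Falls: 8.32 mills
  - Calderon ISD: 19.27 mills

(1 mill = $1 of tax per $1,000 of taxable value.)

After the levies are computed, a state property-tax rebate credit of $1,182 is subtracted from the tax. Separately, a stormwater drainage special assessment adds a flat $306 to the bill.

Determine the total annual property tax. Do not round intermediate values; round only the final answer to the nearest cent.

Assessed value = $1,041,400 × 0.15 = $156,210
City of Orrin Falls: $156,210 × 0.00832 = $1,299.6672
Calderon ISD: $156,210 × 0.01927 = $3,010.1667
Levies subtotal = $4,309.8339
After credit = $4,309.8339 − $1,182 = $3,127.8339
Total = $3,127.8339 + $306 = $3,433.8339

$3,433.83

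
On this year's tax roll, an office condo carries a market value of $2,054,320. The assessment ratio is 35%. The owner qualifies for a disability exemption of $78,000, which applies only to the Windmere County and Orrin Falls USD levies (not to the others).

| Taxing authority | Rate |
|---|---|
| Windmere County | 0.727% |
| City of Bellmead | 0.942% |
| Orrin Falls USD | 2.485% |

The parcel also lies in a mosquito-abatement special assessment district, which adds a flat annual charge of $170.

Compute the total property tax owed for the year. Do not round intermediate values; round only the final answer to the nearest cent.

Assessed value = $2,054,320 × 0.35 = $719,012
Windmere County: ($719,012 − $78,000) × 0.00727 = $641,012 × 0.00727 = $4,660.15724
City of Bellmead: $719,012 × 0.00942 = $6,773.09304
Orrin Falls USD: ($719,012 − $78,000) × 0.02485 = $641,012 × 0.02485 = $15,929.1482
Levies subtotal = $27,362.39848
Total = $27,362.39848 + $170 = $27,532.39848

$27,532.40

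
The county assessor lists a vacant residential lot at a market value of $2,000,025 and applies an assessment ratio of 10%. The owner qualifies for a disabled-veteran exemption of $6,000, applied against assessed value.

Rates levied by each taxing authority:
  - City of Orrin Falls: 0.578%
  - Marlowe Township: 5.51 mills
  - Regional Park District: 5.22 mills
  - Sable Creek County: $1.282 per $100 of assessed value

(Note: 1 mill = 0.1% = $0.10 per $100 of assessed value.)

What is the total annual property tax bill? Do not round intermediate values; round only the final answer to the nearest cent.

Assessed value = $2,000,025 × 0.1 = $200,002.5
Taxable value = $200,002.5 − $6,000 = $194,002.5
City of Orrin Falls: $194,002.5 × 0.00578 = $1,121.33445
Marlowe Township: $194,002.5 × 0.00551 = $1,068.953775
Regional Park District: $194,002.5 × 0.00522 = $1,012.69305
Sable Creek County: $194,002.5 × 0.01282 = $2,487.11205
Total = $5,690.093325

$5,690.09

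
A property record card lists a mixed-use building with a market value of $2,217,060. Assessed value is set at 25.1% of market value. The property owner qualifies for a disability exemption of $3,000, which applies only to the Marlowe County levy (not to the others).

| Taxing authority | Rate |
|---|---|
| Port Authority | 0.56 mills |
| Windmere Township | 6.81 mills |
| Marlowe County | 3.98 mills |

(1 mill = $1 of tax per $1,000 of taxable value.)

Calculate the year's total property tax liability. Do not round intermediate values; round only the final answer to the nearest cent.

$6,304.13

Assessed value = $2,217,060 × 0.251 = $556,482.06
Port Authority: $556,482.06 × 0.00056 = $311.6299536
Windmere Township: $556,482.06 × 0.00681 = $3,789.6428286
Marlowe County: ($556,482.06 − $3,000) × 0.00398 = $553,482.06 × 0.00398 = $2,202.8585988
Total = $6,304.131381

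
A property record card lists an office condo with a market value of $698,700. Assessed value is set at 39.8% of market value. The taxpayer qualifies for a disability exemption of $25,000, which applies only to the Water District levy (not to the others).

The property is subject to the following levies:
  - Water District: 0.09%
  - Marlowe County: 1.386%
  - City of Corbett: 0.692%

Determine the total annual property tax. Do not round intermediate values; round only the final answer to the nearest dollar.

Assessed value = $698,700 × 0.398 = $278,082.6
Water District: ($278,082.6 − $25,000) × 0.0009 = $253,082.6 × 0.0009 = $227.77434
Marlowe County: $278,082.6 × 0.01386 = $3,854.224836
City of Corbett: $278,082.6 × 0.00692 = $1,924.331592
Total = $6,006.330768

$6,006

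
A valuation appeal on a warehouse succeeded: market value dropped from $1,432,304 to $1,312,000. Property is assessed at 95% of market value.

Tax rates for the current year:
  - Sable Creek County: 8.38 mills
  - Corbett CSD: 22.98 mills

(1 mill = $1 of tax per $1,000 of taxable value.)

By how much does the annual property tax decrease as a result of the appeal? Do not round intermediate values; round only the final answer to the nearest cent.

Old assessed value = $1,432,304 × 0.95 = $1,360,688.8
New assessed value = $1,312,000 × 0.95 = $1,246,400
Combined rate = 0.00838 + 0.02298 = 0.03136
Old tax = $1,360,688.8 × 0.03136 = $42,671.200768
New tax = $1,246,400 × 0.03136 = $39,087.104
Reduction = $42,671.200768 − $39,087.104 = $3,584.096768

$3,584.10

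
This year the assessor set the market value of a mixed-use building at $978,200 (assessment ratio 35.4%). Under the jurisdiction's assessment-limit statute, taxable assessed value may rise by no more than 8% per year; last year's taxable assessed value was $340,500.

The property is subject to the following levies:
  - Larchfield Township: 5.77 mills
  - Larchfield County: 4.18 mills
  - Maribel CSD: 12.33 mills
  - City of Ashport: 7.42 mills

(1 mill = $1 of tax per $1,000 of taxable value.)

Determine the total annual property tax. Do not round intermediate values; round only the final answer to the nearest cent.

Uncapped assessed value = $978,200 × 0.354 = $346,282.8
Cap limit = $340,500 × 1.08 = $367,740
Taxable assessed value = min($346,282.8, $367,740) = $346,282.8 (cap does not bind)
Larchfield Township: $346,282.8 × 0.00577 = $1,998.051756
Larchfield County: $346,282.8 × 0.00418 = $1,447.462104
Maribel CSD: $346,282.8 × 0.01233 = $4,269.666924
City of Ashport: $346,282.8 × 0.00742 = $2,569.418376
Total = $10,284.59916

$10,284.60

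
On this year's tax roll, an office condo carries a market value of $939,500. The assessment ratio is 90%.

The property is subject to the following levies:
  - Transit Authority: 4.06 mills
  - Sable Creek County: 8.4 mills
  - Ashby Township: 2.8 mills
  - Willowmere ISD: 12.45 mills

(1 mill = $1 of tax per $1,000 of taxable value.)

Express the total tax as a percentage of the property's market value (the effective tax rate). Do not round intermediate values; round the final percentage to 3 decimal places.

Assessed value = $939,500 × 0.9 = $845,550
Transit Authority: $845,550 × 0.00406 = $3,432.933
Sable Creek County: $845,550 × 0.0084 = $7,102.62
Ashby Township: $845,550 × 0.0028 = $2,367.54
Willowmere ISD: $845,550 × 0.01245 = $10,527.0975
Total tax = $23,430.1905
Effective rate = $23,430.1905 ÷ $939,500 = 2.494% of market value

2.494%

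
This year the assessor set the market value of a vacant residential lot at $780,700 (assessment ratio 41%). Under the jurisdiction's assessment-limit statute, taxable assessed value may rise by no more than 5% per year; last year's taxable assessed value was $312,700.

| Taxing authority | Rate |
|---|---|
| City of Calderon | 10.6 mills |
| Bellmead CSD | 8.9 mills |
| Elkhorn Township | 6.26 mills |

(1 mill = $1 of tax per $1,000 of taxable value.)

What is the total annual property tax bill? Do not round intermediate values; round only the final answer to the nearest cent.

Uncapped assessed value = $780,700 × 0.41 = $320,087
Cap limit = $312,700 × 1.05 = $328,335
Taxable assessed value = min($320,087, $328,335) = $320,087 (cap does not bind)
City of Calderon: $320,087 × 0.0106 = $3,392.9222
Bellmead CSD: $320,087 × 0.0089 = $2,848.7743
Elkhorn Township: $320,087 × 0.00626 = $2,003.74462
Total = $8,245.44112

$8,245.44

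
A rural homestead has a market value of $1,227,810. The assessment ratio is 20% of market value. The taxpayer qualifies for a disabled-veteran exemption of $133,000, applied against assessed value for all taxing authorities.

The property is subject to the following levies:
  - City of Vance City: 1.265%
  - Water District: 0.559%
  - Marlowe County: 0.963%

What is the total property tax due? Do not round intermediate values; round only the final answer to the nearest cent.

$3,137.10

Assessed value = $1,227,810 × 0.2 = $245,562
Taxable value = $245,562 − $133,000 = $112,562
City of Vance City: $112,562 × 0.01265 = $1,423.9093
Water District: $112,562 × 0.00559 = $629.22158
Marlowe County: $112,562 × 0.00963 = $1,083.97206
Total = $1,423.9093 + $629.22158 + $1,083.97206 = $3,137.10294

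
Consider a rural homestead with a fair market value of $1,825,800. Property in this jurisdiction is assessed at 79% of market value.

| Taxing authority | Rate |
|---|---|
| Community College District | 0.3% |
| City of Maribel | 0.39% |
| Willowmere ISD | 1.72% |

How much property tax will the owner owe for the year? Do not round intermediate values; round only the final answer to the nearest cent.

$34,761.41

Assessed value = $1,825,800 × 0.79 = $1,442,382
Community College District: $1,442,382 × 0.003 = $4,327.146
City of Maribel: $1,442,382 × 0.0039 = $5,625.2898
Willowmere ISD: $1,442,382 × 0.0172 = $24,808.9704
Total = $4,327.146 + $5,625.2898 + $24,808.9704 = $34,761.4062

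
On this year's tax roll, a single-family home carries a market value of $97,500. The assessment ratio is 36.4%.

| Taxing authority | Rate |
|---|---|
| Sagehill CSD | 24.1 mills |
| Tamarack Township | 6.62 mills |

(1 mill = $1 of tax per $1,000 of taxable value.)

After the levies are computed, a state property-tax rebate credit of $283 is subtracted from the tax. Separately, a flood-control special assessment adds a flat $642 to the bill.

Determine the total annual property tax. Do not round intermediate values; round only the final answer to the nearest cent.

Assessed value = $97,500 × 0.364 = $35,490
Sagehill CSD: $35,490 × 0.0241 = $855.309
Tamarack Township: $35,490 × 0.00662 = $234.9438
Levies subtotal = $1,090.2528
After credit = $1,090.2528 − $283 = $807.2528
Total = $807.2528 + $642 = $1,449.2528

$1,449.25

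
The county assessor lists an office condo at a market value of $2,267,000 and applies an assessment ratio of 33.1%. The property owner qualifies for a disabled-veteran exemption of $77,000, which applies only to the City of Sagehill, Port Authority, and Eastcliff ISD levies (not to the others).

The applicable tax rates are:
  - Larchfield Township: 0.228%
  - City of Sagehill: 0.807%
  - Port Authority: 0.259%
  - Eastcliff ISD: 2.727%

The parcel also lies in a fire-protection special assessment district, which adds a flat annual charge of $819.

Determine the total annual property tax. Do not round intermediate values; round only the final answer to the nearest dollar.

$28,071

Assessed value = $2,267,000 × 0.331 = $750,377
Larchfield Township: $750,377 × 0.00228 = $1,710.85956
City of Sagehill: ($750,377 − $77,000) × 0.00807 = $673,377 × 0.00807 = $5,434.15239
Port Authority: ($750,377 − $77,000) × 0.00259 = $673,377 × 0.00259 = $1,744.04643
Eastcliff ISD: ($750,377 − $77,000) × 0.02727 = $673,377 × 0.02727 = $18,362.99079
Levies subtotal = $27,252.04917
Total = $27,252.04917 + $819 = $28,071.04917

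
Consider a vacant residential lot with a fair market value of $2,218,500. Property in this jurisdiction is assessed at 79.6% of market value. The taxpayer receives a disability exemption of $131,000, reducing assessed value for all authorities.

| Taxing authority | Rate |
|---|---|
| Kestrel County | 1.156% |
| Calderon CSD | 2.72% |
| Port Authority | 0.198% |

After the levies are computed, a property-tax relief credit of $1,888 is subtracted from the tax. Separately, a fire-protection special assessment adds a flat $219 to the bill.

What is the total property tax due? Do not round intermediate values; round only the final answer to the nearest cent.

Assessed value = $2,218,500 × 0.796 = $1,765,926
Taxable value = $1,765,926 − $131,000 = $1,634,926
Kestrel County: $1,634,926 × 0.01156 = $18,899.74456
Calderon CSD: $1,634,926 × 0.0272 = $44,469.9872
Port Authority: $1,634,926 × 0.00198 = $3,237.15348
Levies subtotal = $66,606.88524
After credit = $66,606.88524 − $1,888 = $64,718.88524
Total = $64,718.88524 + $219 = $64,937.88524

$64,937.89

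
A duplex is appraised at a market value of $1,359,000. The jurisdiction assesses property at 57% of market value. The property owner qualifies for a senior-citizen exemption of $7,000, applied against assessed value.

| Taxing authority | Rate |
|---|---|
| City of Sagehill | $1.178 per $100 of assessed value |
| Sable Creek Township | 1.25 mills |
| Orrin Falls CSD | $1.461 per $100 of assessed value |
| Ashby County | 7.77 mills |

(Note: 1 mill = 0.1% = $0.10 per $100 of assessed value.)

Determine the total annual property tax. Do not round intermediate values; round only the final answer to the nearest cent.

$27,181.78

Assessed value = $1,359,000 × 0.57 = $774,630
Taxable value = $774,630 − $7,000 = $767,630
City of Sagehill: $767,630 × 0.01178 = $9,042.6814
Sable Creek Township: $767,630 × 0.00125 = $959.5375
Orrin Falls CSD: $767,630 × 0.01461 = $11,215.0743
Ashby County: $767,630 × 0.00777 = $5,964.4851
Total = $27,181.7783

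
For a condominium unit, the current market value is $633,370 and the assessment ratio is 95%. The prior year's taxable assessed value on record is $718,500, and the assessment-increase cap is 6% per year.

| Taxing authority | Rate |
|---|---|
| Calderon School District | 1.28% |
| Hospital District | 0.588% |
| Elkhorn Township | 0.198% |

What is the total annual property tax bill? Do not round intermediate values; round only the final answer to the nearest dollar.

Uncapped assessed value = $633,370 × 0.95 = $601,701.5
Cap limit = $718,500 × 1.06 = $761,610
Taxable assessed value = min($601,701.5, $761,610) = $601,701.5 (cap does not bind)
Calderon School District: $601,701.5 × 0.0128 = $7,701.7792
Hospital District: $601,701.5 × 0.00588 = $3,538.00482
Elkhorn Township: $601,701.5 × 0.00198 = $1,191.36897
Total = $12,431.15299

$12,431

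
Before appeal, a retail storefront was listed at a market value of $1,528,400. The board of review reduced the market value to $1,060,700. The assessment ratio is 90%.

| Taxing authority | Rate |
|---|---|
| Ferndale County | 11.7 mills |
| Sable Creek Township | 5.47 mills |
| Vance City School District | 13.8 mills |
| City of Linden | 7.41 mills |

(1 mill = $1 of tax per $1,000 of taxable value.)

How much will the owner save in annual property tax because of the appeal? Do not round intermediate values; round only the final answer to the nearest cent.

Old assessed value = $1,528,400 × 0.9 = $1,375,560
New assessed value = $1,060,700 × 0.9 = $954,630
Combined rate = 0.0117 + 0.00547 + 0.0138 + 0.00741 = 0.03838
Old tax = $1,375,560 × 0.03838 = $52,793.9928
New tax = $954,630 × 0.03838 = $36,638.6994
Reduction = $52,793.9928 − $36,638.6994 = $16,155.2934

$16,155.29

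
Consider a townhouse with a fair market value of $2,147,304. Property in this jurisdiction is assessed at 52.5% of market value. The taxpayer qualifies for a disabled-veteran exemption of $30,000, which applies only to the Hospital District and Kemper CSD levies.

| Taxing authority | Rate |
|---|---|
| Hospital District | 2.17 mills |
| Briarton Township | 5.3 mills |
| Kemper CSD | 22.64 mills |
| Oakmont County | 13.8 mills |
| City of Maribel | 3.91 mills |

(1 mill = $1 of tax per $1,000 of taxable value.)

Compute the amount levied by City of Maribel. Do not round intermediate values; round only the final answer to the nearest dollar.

Assessed value = $2,147,304 × 0.525 = $1,127,334.6
City of Maribel taxable value = $1,127,334.6 (exemption does not apply)
City of Maribel levy = $1,127,334.6 × 0.00391 = $4,407.878286

$4,408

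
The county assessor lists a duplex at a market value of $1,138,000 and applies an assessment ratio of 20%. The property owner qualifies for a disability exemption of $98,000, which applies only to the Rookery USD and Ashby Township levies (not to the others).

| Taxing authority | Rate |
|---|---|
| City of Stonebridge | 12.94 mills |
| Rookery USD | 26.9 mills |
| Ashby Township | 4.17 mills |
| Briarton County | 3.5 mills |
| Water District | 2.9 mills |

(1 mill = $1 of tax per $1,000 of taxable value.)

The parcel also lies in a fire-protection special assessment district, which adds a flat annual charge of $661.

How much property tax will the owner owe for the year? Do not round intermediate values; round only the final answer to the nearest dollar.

Assessed value = $1,138,000 × 0.2 = $227,600
City of Stonebridge: $227,600 × 0.01294 = $2,945.144
Rookery USD: ($227,600 − $98,000) × 0.0269 = $129,600 × 0.0269 = $3,486.24
Ashby Township: ($227,600 − $98,000) × 0.00417 = $129,600 × 0.00417 = $540.432
Briarton County: $227,600 × 0.0035 = $796.6
Water District: $227,600 × 0.0029 = $660.04
Levies subtotal = $8,428.456
Total = $8,428.456 + $661 = $9,089.456

$9,089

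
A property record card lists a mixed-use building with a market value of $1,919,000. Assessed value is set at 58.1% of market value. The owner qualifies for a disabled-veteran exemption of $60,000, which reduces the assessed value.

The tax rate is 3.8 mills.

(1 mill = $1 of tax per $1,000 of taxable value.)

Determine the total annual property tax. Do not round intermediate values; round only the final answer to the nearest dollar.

$4,009

Assessed value = $1,919,000 × 0.581 = $1,114,939
Taxable value = $1,114,939 − $60,000 = $1,054,939
Tax = $1,054,939 × 0.0038 = $4,008.7682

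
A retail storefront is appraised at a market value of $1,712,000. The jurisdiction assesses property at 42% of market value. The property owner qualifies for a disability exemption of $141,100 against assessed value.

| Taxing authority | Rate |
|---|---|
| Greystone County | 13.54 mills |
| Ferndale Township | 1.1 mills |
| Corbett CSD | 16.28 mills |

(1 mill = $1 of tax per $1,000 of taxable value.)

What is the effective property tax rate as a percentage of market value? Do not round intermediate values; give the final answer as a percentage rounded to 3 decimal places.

Assessed value = $1,712,000 × 0.42 = $719,040
Taxable value = $719,040 − $141,100 = $577,940
Greystone County: $577,940 × 0.01354 = $7,825.3076
Ferndale Township: $577,940 × 0.0011 = $635.734
Corbett CSD: $577,940 × 0.01628 = $9,408.8632
Total tax = $17,869.9048
Effective rate = $17,869.9048 ÷ $1,712,000 = 1.044% of market value

1.044%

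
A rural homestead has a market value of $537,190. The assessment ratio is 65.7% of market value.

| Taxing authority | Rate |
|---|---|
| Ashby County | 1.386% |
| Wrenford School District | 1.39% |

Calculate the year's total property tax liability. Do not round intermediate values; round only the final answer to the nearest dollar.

$9,797

Assessed value = $537,190 × 0.657 = $352,933.83
Ashby County: $352,933.83 × 0.01386 = $4,891.6628838
Wrenford School District: $352,933.83 × 0.0139 = $4,905.780237
Total = $4,891.6628838 + $4,905.780237 = $9,797.4431208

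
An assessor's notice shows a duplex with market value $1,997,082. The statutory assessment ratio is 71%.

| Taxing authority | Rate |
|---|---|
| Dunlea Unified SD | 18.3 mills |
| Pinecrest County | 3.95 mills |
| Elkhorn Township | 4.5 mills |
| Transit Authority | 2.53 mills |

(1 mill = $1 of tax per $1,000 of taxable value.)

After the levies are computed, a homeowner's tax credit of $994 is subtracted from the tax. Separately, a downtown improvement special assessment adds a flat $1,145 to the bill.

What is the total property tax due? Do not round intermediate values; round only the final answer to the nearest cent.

Assessed value = $1,997,082 × 0.71 = $1,417,928.22
Dunlea Unified SD: $1,417,928.22 × 0.0183 = $25,948.086426
Pinecrest County: $1,417,928.22 × 0.00395 = $5,600.816469
Elkhorn Township: $1,417,928.22 × 0.0045 = $6,380.67699
Transit Authority: $1,417,928.22 × 0.00253 = $3,587.3583966
Levies subtotal = $41,516.9382816
After credit = $41,516.9382816 − $994 = $40,522.9382816
Total = $40,522.9382816 + $1,145 = $41,667.9382816

$41,667.94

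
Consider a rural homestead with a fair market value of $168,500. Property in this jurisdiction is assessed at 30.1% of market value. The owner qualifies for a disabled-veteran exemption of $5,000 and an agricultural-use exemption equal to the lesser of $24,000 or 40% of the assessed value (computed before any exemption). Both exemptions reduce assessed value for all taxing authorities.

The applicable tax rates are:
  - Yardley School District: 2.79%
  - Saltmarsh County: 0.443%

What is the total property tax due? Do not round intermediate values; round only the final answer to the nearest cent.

Assessed value = $168,500 × 0.301 = $50,718.5
Agricultural-use exemption = min($24,000, 40% × $50,718.5) = min($24,000, $20,287.4) = $20,287.4 (percentage binds)
Taxable value = $50,718.5 − $5,000 − $20,287.4 = $25,431.1
Yardley School District: $25,431.1 × 0.0279 = $709.52769
Saltmarsh County: $25,431.1 × 0.00443 = $112.659773
Total = $822.187463

$822.19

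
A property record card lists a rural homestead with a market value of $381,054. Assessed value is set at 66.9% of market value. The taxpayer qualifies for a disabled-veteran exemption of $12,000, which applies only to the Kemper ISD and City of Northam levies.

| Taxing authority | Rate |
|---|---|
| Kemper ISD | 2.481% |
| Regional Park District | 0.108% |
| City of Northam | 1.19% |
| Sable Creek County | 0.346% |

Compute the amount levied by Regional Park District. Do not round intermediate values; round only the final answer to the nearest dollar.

Assessed value = $381,054 × 0.669 = $254,925.126
Regional Park District taxable value = $254,925.126 (exemption does not apply)
Regional Park District levy = $254,925.126 × 0.00108 = $275.31913608

$275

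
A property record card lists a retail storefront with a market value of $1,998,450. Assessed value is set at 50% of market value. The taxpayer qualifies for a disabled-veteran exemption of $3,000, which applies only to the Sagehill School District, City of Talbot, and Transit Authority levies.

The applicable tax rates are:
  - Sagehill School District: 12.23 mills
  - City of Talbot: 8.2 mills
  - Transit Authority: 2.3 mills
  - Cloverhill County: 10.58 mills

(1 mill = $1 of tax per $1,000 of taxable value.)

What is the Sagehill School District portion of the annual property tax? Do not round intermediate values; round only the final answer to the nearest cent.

Assessed value = $1,998,450 × 0.5 = $999,225
Sagehill School District taxable value = $999,225 − $3,000 = $996,225
Sagehill School District levy = $996,225 × 0.01223 = $12,183.83175

$12,183.83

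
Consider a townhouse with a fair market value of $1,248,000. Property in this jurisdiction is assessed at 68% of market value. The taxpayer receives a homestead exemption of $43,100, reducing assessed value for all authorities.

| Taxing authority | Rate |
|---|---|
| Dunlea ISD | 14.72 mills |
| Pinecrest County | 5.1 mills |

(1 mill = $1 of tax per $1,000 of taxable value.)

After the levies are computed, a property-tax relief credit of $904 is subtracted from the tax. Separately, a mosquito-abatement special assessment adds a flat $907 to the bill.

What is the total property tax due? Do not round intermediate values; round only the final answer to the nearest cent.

Assessed value = $1,248,000 × 0.68 = $848,640
Taxable value = $848,640 − $43,100 = $805,540
Dunlea ISD: $805,540 × 0.01472 = $11,857.5488
Pinecrest County: $805,540 × 0.0051 = $4,108.254
Levies subtotal = $15,965.8028
After credit = $15,965.8028 − $904 = $15,061.8028
Total = $15,061.8028 + $907 = $15,968.8028

$15,968.80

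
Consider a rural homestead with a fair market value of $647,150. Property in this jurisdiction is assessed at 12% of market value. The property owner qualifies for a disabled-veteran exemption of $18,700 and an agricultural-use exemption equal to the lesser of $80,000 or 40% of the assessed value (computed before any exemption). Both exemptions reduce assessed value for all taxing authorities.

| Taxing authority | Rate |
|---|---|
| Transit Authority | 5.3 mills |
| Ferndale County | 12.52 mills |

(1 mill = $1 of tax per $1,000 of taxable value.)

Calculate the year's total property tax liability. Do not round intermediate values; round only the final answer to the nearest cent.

$497.09

Assessed value = $647,150 × 0.12 = $77,658
Agricultural-use exemption = min($80,000, 40% × $77,658) = min($80,000, $31,063.2) = $31,063.2 (percentage binds)
Taxable value = $77,658 − $18,700 − $31,063.2 = $27,894.8
Transit Authority: $27,894.8 × 0.0053 = $147.84244
Ferndale County: $27,894.8 × 0.01252 = $349.242896
Total = $497.085336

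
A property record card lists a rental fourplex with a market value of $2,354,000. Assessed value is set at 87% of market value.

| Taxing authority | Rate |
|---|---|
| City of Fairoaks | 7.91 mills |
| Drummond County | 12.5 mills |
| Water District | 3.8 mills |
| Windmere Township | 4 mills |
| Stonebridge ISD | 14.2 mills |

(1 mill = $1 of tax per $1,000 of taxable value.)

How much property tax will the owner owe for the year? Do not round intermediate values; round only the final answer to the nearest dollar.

Assessed value = $2,354,000 × 0.87 = $2,047,980
City of Fairoaks: $2,047,980 × 0.00791 = $16,199.5218
Drummond County: $2,047,980 × 0.0125 = $25,599.75
Water District: $2,047,980 × 0.0038 = $7,782.324
Windmere Township: $2,047,980 × 0.004 = $8,191.92
Stonebridge ISD: $2,047,980 × 0.0142 = $29,081.316
Total = $16,199.5218 + $25,599.75 + $7,782.324 + $8,191.92 + $29,081.316 = $86,854.8318

$86,855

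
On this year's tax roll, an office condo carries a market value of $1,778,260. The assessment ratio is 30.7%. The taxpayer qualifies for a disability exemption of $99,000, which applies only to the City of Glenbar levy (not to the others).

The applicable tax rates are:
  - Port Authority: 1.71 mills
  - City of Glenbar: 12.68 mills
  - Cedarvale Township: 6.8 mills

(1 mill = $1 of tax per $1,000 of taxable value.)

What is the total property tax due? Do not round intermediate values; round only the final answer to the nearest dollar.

Assessed value = $1,778,260 × 0.307 = $545,925.82
Port Authority: $545,925.82 × 0.00171 = $933.5331522
City of Glenbar: ($545,925.82 − $99,000) × 0.01268 = $446,925.82 × 0.01268 = $5,667.0193976
Cedarvale Township: $545,925.82 × 0.0068 = $3,712.295576
Total = $10,312.8481258

$10,313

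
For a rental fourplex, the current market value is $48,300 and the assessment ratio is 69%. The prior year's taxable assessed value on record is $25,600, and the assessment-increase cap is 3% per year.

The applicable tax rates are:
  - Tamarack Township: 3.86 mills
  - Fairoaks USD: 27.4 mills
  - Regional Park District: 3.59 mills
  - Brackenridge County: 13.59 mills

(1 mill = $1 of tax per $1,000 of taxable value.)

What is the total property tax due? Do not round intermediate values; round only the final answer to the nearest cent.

Uncapped assessed value = $48,300 × 0.69 = $33,327
Cap limit = $25,600 × 1.03 = $26,368
Taxable assessed value = min($33,327, $26,368) = $26,368 (cap binds)
Tamarack Township: $26,368 × 0.00386 = $101.78048
Fairoaks USD: $26,368 × 0.0274 = $722.4832
Regional Park District: $26,368 × 0.00359 = $94.66112
Brackenridge County: $26,368 × 0.01359 = $358.34112
Total = $1,277.26592

$1,277.27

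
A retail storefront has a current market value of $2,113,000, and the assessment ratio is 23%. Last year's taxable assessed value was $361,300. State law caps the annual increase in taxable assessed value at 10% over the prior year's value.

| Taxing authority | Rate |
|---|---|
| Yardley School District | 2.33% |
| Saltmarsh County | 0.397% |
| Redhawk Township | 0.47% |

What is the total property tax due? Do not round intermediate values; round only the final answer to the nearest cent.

$12,705.84

Uncapped assessed value = $2,113,000 × 0.23 = $485,990
Cap limit = $361,300 × 1.1 = $397,430
Taxable assessed value = min($485,990, $397,430) = $397,430 (cap binds)
Yardley School District: $397,430 × 0.0233 = $9,260.119
Saltmarsh County: $397,430 × 0.00397 = $1,577.7971
Redhawk Township: $397,430 × 0.0047 = $1,867.921
Total = $12,705.8371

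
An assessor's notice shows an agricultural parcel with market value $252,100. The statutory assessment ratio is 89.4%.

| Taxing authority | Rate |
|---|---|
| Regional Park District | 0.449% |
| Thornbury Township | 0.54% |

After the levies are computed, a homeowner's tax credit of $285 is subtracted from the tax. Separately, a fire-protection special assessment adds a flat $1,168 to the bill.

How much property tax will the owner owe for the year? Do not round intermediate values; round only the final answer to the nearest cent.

Assessed value = $252,100 × 0.894 = $225,377.4
Regional Park District: $225,377.4 × 0.00449 = $1,011.944526
Thornbury Township: $225,377.4 × 0.0054 = $1,217.03796
Levies subtotal = $2,228.982486
After credit = $2,228.982486 − $285 = $1,943.982486
Total = $1,943.982486 + $1,168 = $3,111.982486

$3,111.98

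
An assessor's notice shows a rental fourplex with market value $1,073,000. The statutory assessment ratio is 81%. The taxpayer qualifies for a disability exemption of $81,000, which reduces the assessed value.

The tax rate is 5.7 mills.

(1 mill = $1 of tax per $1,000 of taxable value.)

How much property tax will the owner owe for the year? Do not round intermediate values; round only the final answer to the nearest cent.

Assessed value = $1,073,000 × 0.81 = $869,130
Taxable value = $869,130 − $81,000 = $788,130
Tax = $788,130 × 0.0057 = $4,492.341

$4,492.34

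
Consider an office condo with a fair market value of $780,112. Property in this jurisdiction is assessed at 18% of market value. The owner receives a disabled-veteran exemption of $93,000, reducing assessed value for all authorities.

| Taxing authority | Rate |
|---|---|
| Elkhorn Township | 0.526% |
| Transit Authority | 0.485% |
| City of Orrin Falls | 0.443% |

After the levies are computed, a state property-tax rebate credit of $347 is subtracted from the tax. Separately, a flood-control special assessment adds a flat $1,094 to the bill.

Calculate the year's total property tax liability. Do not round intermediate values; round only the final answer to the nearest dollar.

Assessed value = $780,112 × 0.18 = $140,420.16
Taxable value = $140,420.16 − $93,000 = $47,420.16
Elkhorn Township: $47,420.16 × 0.00526 = $249.4300416
Transit Authority: $47,420.16 × 0.00485 = $229.987776
City of Orrin Falls: $47,420.16 × 0.00443 = $210.0713088
Levies subtotal = $689.4891264
After credit = $689.4891264 − $347 = $342.4891264
Total = $342.4891264 + $1,094 = $1,436.4891264

$1,436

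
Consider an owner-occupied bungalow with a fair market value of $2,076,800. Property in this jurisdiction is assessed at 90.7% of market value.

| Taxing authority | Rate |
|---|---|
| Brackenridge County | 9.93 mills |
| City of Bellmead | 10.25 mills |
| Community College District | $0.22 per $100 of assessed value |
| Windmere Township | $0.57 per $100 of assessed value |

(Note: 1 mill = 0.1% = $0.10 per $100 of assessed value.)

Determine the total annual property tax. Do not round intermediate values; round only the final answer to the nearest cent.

$52,893.11

Assessed value = $2,076,800 × 0.907 = $1,883,657.6
Brackenridge County: $1,883,657.6 × 0.00993 = $18,704.719968
City of Bellmead: $1,883,657.6 × 0.01025 = $19,307.4904
Community College District: $1,883,657.6 × 0.0022 = $4,144.04672
Windmere Township: $1,883,657.6 × 0.0057 = $10,736.84832
Total = $52,893.105408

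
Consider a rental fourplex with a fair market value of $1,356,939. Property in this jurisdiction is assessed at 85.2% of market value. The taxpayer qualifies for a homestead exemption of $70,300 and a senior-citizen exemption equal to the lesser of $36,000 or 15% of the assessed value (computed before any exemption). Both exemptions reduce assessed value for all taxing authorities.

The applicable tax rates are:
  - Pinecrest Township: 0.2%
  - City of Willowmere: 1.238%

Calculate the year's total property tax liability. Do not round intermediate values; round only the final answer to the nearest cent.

Assessed value = $1,356,939 × 0.852 = $1,156,112.028
Senior-citizen exemption = min($36,000, 15% × $1,156,112.028) = min($36,000, $173,416.8042) = $36,000 (dollar cap binds)
Taxable value = $1,156,112.028 − $70,300 − $36,000 = $1,049,812.028
Pinecrest Township: $1,049,812.028 × 0.002 = $2,099.624056
City of Willowmere: $1,049,812.028 × 0.01238 = $12,996.67290664
Total = $15,096.29696264

$15,096.30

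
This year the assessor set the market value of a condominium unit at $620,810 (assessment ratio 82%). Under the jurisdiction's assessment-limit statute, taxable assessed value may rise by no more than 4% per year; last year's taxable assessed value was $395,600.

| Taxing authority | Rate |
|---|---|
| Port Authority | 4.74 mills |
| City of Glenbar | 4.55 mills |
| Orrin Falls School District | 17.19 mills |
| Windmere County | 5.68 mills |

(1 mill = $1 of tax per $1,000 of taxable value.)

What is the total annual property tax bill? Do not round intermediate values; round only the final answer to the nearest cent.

$13,231.40

Uncapped assessed value = $620,810 × 0.82 = $509,064.2
Cap limit = $395,600 × 1.04 = $411,424
Taxable assessed value = min($509,064.2, $411,424) = $411,424 (cap binds)
Port Authority: $411,424 × 0.00474 = $1,950.14976
City of Glenbar: $411,424 × 0.00455 = $1,871.9792
Orrin Falls School District: $411,424 × 0.01719 = $7,072.37856
Windmere County: $411,424 × 0.00568 = $2,336.88832
Total = $13,231.39584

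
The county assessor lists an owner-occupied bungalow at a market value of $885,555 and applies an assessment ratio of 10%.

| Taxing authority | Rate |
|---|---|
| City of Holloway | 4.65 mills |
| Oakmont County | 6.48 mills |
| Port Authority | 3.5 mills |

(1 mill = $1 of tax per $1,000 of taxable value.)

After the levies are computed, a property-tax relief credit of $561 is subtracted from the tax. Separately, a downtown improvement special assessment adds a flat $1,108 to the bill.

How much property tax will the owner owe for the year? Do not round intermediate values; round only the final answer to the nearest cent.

Assessed value = $885,555 × 0.1 = $88,555.5
City of Holloway: $88,555.5 × 0.00465 = $411.783075
Oakmont County: $88,555.5 × 0.00648 = $573.83964
Port Authority: $88,555.5 × 0.0035 = $309.94425
Levies subtotal = $1,295.566965
After credit = $1,295.566965 − $561 = $734.566965
Total = $734.566965 + $1,108 = $1,842.566965

$1,842.57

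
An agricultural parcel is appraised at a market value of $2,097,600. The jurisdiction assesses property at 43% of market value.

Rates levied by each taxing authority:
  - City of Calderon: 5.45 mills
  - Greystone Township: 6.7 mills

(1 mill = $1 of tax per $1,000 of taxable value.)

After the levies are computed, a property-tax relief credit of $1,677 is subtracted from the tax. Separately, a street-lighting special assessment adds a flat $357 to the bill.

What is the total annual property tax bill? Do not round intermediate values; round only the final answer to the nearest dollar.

$9,639

Assessed value = $2,097,600 × 0.43 = $901,968
City of Calderon: $901,968 × 0.00545 = $4,915.7256
Greystone Township: $901,968 × 0.0067 = $6,043.1856
Levies subtotal = $10,958.9112
After credit = $10,958.9112 − $1,677 = $9,281.9112
Total = $9,281.9112 + $357 = $9,638.9112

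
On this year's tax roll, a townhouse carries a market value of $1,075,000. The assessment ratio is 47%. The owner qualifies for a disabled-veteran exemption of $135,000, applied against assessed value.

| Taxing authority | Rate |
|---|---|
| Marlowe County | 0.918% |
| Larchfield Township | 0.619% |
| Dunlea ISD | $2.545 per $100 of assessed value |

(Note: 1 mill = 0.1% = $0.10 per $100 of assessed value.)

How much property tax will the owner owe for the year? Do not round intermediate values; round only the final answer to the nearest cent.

$15,113.61

Assessed value = $1,075,000 × 0.47 = $505,250
Taxable value = $505,250 − $135,000 = $370,250
Marlowe County: $370,250 × 0.00918 = $3,398.895
Larchfield Township: $370,250 × 0.00619 = $2,291.8475
Dunlea ISD: $370,250 × 0.02545 = $9,422.8625
Total = $15,113.605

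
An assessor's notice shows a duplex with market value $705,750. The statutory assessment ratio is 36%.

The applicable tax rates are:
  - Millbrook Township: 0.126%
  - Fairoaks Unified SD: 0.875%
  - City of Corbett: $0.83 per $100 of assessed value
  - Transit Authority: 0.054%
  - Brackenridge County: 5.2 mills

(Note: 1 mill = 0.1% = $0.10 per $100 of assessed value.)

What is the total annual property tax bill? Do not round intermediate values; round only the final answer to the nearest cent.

$6,110.38

Assessed value = $705,750 × 0.36 = $254,070
Millbrook Township: $254,070 × 0.00126 = $320.1282
Fairoaks Unified SD: $254,070 × 0.00875 = $2,223.1125
City of Corbett: $254,070 × 0.0083 = $2,108.781
Transit Authority: $254,070 × 0.00054 = $137.1978
Brackenridge County: $254,070 × 0.0052 = $1,321.164
Total = $6,110.3835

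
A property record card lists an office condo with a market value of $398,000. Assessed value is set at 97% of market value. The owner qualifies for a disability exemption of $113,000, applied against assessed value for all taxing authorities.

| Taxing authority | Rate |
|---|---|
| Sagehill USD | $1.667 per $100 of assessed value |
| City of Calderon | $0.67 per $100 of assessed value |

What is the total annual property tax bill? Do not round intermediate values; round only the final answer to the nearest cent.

Assessed value = $398,000 × 0.97 = $386,060
Taxable value = $386,060 − $113,000 = $273,060
Sagehill USD: $273,060 × 0.01667 = $4,551.9102
City of Calderon: $273,060 × 0.0067 = $1,829.502
Total = $4,551.9102 + $1,829.502 = $6,381.4122

$6,381.41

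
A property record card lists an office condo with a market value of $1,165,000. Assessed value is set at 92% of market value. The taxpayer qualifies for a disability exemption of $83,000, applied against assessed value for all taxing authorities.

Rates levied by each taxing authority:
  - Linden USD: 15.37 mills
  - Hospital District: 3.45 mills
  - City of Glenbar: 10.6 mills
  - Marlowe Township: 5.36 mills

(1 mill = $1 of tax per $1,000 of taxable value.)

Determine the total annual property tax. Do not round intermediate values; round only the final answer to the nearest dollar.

$34,390

Assessed value = $1,165,000 × 0.92 = $1,071,800
Taxable value = $1,071,800 − $83,000 = $988,800
Linden USD: $988,800 × 0.01537 = $15,197.856
Hospital District: $988,800 × 0.00345 = $3,411.36
City of Glenbar: $988,800 × 0.0106 = $10,481.28
Marlowe Township: $988,800 × 0.00536 = $5,299.968
Total = $15,197.856 + $3,411.36 + $10,481.28 + $5,299.968 = $34,390.464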